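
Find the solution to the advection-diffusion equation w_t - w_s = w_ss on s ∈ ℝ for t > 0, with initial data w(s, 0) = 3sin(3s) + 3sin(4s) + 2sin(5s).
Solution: Moving frame: η = s + t, σ = t, w = u(η,σ), so w_t = u_σ + u_η and w_ss = u_ηη.
Hence w_t - w_s = u_σ and the PDE becomes the heat equation u_σ = u_ηη on η ∈ ℝ.
Initial data: u(η,0) = w(η,0) = 3sin(3η) + 3sin(4η) + 2sin(5η). Each mode sin(nη) decays as exp(-n²σ) on ℝ, so u(η,σ) = Σ c_n exp(-n²σ) sin(nη) with c_3=3, c_4=3, c_5=2: u(η,σ) = 3exp(-9σ)sin(3η) + 3exp(-16σ)sin(4η) + 2exp(-25σ)sin(5η).
Substituting back: w(s,t) = u(s + t, t).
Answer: w(s, t) = 3exp(-9t)sin(3s + 3t) + 3exp(-16t)sin(4s + 4t) + 2exp(-25t)sin(5s + 5t)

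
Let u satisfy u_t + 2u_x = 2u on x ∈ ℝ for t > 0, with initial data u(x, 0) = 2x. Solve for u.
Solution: Substitute u = exp(2t)w, i.e. w = exp(-2t)u.
By the product rule, u_t = exp(2t)(w_t + 2w), u_x = exp(2t)w_x.
Substituting into the PDE and dividing by exp(2t): w_t + 2w + 2w_x = 2w.
The lower-order terms cancel, leaving the standard advection equation w_t + 2w_x = 0.
Initial data for w: w(x,0) = u(x,0) = 2x.
Solve for w:
  By method of characteristics (waves move right with speed 2):
  Along characteristics x - 2t = const, w is constant, so w(x,t) = f(x - 2t) with f = w(·, 0).
Hence w(x,t) = -4t + 2x.
Transform back: u(x,t) = exp(2t)w(x,t).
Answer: u(x, t) = -4texp(2t) + 2xexp(2t)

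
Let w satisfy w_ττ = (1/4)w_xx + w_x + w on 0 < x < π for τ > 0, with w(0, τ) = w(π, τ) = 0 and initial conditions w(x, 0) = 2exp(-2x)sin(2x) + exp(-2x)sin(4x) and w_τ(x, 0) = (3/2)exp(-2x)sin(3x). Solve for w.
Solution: Substitute w = exp(-2x)u, i.e. u = exp(2x)w.
By the product rule, w_x = exp(-2x)(u_x - 2u), w_xx = exp(-2x)(u_xx - 4u_x + 4u), w_ττ = exp(-2x)u_ττ.
Substituting into the PDE and dividing by exp(-2x): u_ττ = (1/4)(u_xx - 4u_x + 4u) + (u_x - 2u) + u.
The lower-order terms cancel, leaving the standard wave equation u_ττ = (1/4)u_xx.
Initial data for u: u(x,0) = exp(2x)w(x,0) = 2sin(2x) + sin(4x); u_τ(x,0) = exp(2x)w_τ(x,0) = (3/2)sin(3x). The boundary conditions carry over: u(0,τ) = u(π,τ) = 0.
Solve for u:
  Using separation of variables u = X(x)T(τ):
  Eigenfunctions: sin(nx), n = 1, 2, 3, ...
  General solution: u(x, τ) = Σ [A_n cos(n τ/2) + B_n sin(n τ/2)] sin(nx)
  From u(x,0) = 2sin(2x) + sin(4x): A_2=2, A_4=1. From u_τ(x,0) = (3/2)sin(3x), using u_τ(x,0) = Σ ω_n B_n sin(nx) with ω_n = n/2: B_3 = (3/2)/(3/2) = 1.
Hence u(x,τ) = 2sin(2x)cos(τ) + sin(3x)sin(3τ/2) + sin(4x)cos(2τ).
Transform back: w(x,τ) = exp(-2x)u(x,τ).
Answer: w(x, τ) = 2exp(-2x)sin(2x)cos(τ) + exp(-2x)sin(3x)sin(3τ/2) + exp(-2x)sin(4x)cos(2τ)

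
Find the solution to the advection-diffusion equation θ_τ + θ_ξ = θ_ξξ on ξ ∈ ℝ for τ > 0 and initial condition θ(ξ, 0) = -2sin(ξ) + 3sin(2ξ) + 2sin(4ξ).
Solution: Moving frame: η = ξ - τ, σ = τ, θ = u(η,σ), so θ_τ = u_σ - u_η and θ_ξξ = u_ηη.
Hence θ_τ + θ_ξ = u_σ and the PDE becomes the heat equation u_σ = u_ηη on η ∈ ℝ.
Initial data: u(η,0) = θ(η,0) = -2sin(η) + 3sin(2η) + 2sin(4η). Each mode sin(nη) decays as exp(-n²σ) on ℝ, so u(η,σ) = Σ c_n exp(-n²σ) sin(nη) with c_1=-2, c_2=3, c_4=2: u(η,σ) = -2exp(-σ)sin(η) + 3exp(-4σ)sin(2η) + 2exp(-16σ)sin(4η).
Substituting back: θ(ξ,τ) = u(ξ - τ, τ).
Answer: θ(ξ, τ) = -2exp(-τ)sin(ξ - τ) + 3exp(-4τ)sin(2ξ - 2τ) + 2exp(-16τ)sin(4ξ - 4τ)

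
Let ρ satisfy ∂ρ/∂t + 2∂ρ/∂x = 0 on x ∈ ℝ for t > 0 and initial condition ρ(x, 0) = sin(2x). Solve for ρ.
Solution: By method of characteristics (waves move right with speed 2):
Along characteristics x - 2t = const, ρ is constant, so ρ(x,t) = f(x - 2t) with f = ρ(·, 0).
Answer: ρ(x, t) = -sin(4t - 2x)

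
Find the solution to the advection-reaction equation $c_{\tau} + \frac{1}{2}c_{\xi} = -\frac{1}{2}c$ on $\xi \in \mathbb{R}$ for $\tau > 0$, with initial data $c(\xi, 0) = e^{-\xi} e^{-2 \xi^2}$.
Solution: Substitute $c = e^{-\xi}u$.
Then $c_{\xi} = e^{-\xi}(u_{\xi} - u)$, $c_{\tau} = e^{-\xi}u_{\tau}$; substituting and dividing by $e^{-\xi}$, the lower-order terms cancel: $u_{\tau} + \frac{1}{2}u_{\xi} = 0$ (standard advection equation).
Data for $u$: $u(\xi,0) = e^{\xi}c(\xi,0) = e^{-2 \xi^2}$.
By characteristics ($d\xi/d\tau = 1/2$), $u(\xi,\tau) = f(\xi - \frac{1}{2}\tau)$ with $f = u( \cdot , 0)$.
So $u(\xi,\tau) = e^{-2 (\xi - \tau/2)^2}$, and $c(\xi,\tau) = e^{-\xi}u(\xi,\tau)$.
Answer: $c(\xi, \tau) = e^{-\xi} e^{-2 (-\tau/2 + \xi)^2}$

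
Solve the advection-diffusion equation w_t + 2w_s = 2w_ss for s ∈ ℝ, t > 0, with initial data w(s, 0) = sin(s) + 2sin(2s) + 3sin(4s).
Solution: Moving frame: η = s - 2t, σ = t, w = u(η,σ), so w_t = u_σ - 2u_η and w_ss = u_ηη.
Hence w_t + 2w_s = u_σ and the PDE becomes the heat equation u_σ = 2u_ηη on η ∈ ℝ.
Initial data: u(η,0) = w(η,0) = sin(η) + 2sin(2η) + 3sin(4η). Each mode sin(nη) decays as exp(-2n²σ) on ℝ, so u(η,σ) = Σ c_n exp(-2n²σ) sin(nη) with c_1=1, c_2=2, c_4=3: u(η,σ) = exp(-2σ)sin(η) + 2exp(-8σ)sin(2η) + 3exp(-32σ)sin(4η).
Substituting back: w(s,t) = u(s - 2t, t).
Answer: w(s, t) = exp(-2t)sin(s - 2t) + 2exp(-8t)sin(2s - 4t) + 3exp(-32t)sin(4s - 8t)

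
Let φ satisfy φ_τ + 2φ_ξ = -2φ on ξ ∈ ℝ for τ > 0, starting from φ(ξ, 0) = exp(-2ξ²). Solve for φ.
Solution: Substitute φ = exp(-2τ)u.
Then φ_τ = exp(-2τ)(u_τ - 2u), φ_ξ = exp(-2τ)u_ξ; substituting and dividing by exp(-2τ), the lower-order terms cancel: u_τ + 2u_ξ = 0 (standard advection equation).
Data for u: u(ξ,0) = φ(ξ,0) = exp(-2ξ²).
By characteristics (dξ/dτ = 2), u(ξ,τ) = f(ξ - 2τ) with f = u(·, 0).
So u(ξ,τ) = exp(-2(ξ - 2τ)²), and φ(ξ,τ) = exp(-2τ)u(ξ,τ).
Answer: φ(ξ, τ) = exp(-2τ)exp(-2(ξ - 2τ)²)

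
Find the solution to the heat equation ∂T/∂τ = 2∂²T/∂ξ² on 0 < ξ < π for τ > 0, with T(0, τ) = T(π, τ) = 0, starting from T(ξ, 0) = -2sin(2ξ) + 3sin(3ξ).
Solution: Using separation of variables T = X(ξ)G(τ):
Eigenfunctions: sin(nξ), n = 1, 2, 3, ...
General solution: T(ξ, τ) = Σ c_n sin(nξ) exp(-2n² τ)
Matching T(ξ,0) = -2sin(2ξ) + 3sin(3ξ) term by term: c_2=-2, c_3=3.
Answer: T(ξ, τ) = -2exp(-8τ)sin(2ξ) + 3exp(-18τ)sin(3ξ)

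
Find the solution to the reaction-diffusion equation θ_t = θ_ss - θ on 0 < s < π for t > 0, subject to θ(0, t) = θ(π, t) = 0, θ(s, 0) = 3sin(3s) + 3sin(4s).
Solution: Substitute θ = exp(-t)u, i.e. u = exp(t)θ.
By the product rule, θ_t = exp(-t)(u_t - u), θ_ss = exp(-t)u_ss.
Substituting into the PDE and dividing by exp(-t): u_t - u = u_ss - u.
The lower-order terms cancel, leaving the standard heat equation u_t = u_ss.
Initial data for u: u(s,0) = θ(s,0) = 3sin(3s) + 3sin(4s). The boundary conditions carry over: u(0,t) = u(π,t) = 0.
Solve for u:
  Using separation of variables u = X(s)G(t):
  Eigenfunctions: sin(ns), n = 1, 2, 3, ...
  General solution: u(s, t) = Σ c_n sin(ns) exp(-n² t)
  Matching u(s,0) = 3sin(3s) + 3sin(4s) term by term: c_3=3, c_4=3.
Hence u(s,t) = 3exp(-9t)sin(3s) + 3exp(-16t)sin(4s).
Transform back: θ(s,t) = exp(-t)u(s,t).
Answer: θ(s, t) = 3exp(-10t)sin(3s) + 3exp(-17t)sin(4s)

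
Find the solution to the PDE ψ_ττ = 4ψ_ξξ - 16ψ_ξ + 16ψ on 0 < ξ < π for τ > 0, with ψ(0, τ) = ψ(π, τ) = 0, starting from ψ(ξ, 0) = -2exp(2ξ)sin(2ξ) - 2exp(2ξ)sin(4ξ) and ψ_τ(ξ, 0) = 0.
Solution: Substitute ψ = exp(2ξ)u.
Then ψ_ξ = exp(2ξ)(u_ξ + 2u), ψ_ξξ = exp(2ξ)(u_ξξ + 4u_ξ + 4u), ψ_ττ = exp(2ξ)u_ττ; substituting and dividing by exp(2ξ), the lower-order terms cancel: u_ττ = 4u_ξξ (standard wave equation).
Data for u: u(ξ,0) = exp(-2ξ)ψ(ξ,0) = -2sin(2ξ) - 2sin(4ξ); u_τ(ξ,0) = exp(-2ξ)ψ_τ(ξ,0) = 0. The boundary conditions carry over: u(0,τ) = u(π,τ) = 0.
Separating variables: u = Σ [A_n cos(ω_n τ) + B_n sin(ω_n τ)] sin(nξ), ω_n = 2n. From ICs: A_2=-2, A_4=-2.
So u(ξ,τ) = -2sin(2ξ)cos(4τ) - 2sin(4ξ)cos(8τ), and ψ(ξ,τ) = exp(2ξ)u(ξ,τ).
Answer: ψ(ξ, τ) = -2exp(2ξ)sin(2ξ)cos(4τ) - 2exp(2ξ)sin(4ξ)cos(8τ)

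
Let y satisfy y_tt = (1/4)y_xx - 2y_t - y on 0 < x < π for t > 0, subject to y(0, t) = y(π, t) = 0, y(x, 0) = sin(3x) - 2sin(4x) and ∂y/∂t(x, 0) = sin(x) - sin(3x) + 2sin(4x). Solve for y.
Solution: Substitute y = exp(-t)u, i.e. u = exp(t)y.
By the product rule, y_t = exp(-t)(u_t - u), y_tt = exp(-t)(u_tt - 2u_t + u), y_xx = exp(-t)u_xx.
Substituting into the PDE and dividing by exp(-t): u_tt - 2u_t + u = (1/4)u_xx - 2(u_t - u) - u.
The lower-order terms cancel, leaving the standard wave equation u_tt = (1/4)u_xx.
Initial data for u: u(x,0) = y(x,0) = sin(3x) - 2sin(4x); u_t(x,0) = y_t(x,0) + y(x,0) = sin(x). The boundary conditions carry over: u(0,t) = u(π,t) = 0.
Solve for u:
  Using separation of variables u = X(x)T(t):
  Eigenfunctions: sin(nx), n = 1, 2, 3, ...
  General solution: u(x, t) = Σ [A_n cos(n t/2) + B_n sin(n t/2)] sin(nx)
  From u(x,0) = sin(3x) - 2sin(4x): A_3=1, A_4=-2. From u_t(x,0) = sin(x), using u_t(x,0) = Σ ω_n B_n sin(nx) with ω_n = n/2: B_1 = 1/(1/2) = 2.
Hence u(x,t) = 2sin(t/2)sin(x) + sin(3x)cos(3t/2) - 2sin(4x)cos(2t).
Transform back: y(x,t) = exp(-t)u(x,t).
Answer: y(x, t) = 2exp(-t)sin(t/2)sin(x) + exp(-t)sin(3x)cos(3t/2) - 2exp(-t)sin(4x)cos(2t)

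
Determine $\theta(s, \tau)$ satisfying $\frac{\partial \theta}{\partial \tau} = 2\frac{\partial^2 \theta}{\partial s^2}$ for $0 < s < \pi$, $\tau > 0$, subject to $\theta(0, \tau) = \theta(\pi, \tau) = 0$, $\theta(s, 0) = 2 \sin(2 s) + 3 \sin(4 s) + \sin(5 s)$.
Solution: Using separation of variables $\theta = X(s)G(\tau)$:
Eigenfunctions: $\sin(ns)$, $n = 1, 2, 3, \ldots$
General solution: $\theta(s, \tau) = \sum c_n \sin(ns) e^{-2n^2 \tau}$
Matching $\theta(s,0) = 2 \sin(2 s) + 3 \sin(4 s) + \sin(5 s)$ term by term: $c_2=2, c_4=3, c_5=1$.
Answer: $\theta(s, \tau) = 2 e^{-8 \tau} \sin(2 s) + 3 e^{-32 \tau} \sin(4 s) + e^{-50 \tau} \sin(5 s)$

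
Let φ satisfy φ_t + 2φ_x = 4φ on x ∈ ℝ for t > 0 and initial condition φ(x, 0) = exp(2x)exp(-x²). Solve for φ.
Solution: Substitute φ = exp(2x)u, i.e. u = exp(-2x)φ.
By the product rule, φ_x = exp(2x)(u_x + 2u), φ_t = exp(2x)u_t.
Substituting into the PDE and dividing by exp(2x): u_t + 2(u_x + 2u) = 4u.
The lower-order terms cancel, leaving the standard advection equation u_t + 2u_x = 0.
Initial data for u: u(x,0) = exp(-2x)φ(x,0) = exp(-x²).
Solve for u:
  By method of characteristics (waves move right with speed 2):
  Along characteristics x - 2t = const, u is constant, so u(x,t) = f(x - 2t) with f = u(·, 0).
Hence u(x,t) = exp(-(-2t + x)²).
Transform back: φ(x,t) = exp(2x)u(x,t).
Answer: φ(x, t) = exp(2x)exp(-(-2t + x)²)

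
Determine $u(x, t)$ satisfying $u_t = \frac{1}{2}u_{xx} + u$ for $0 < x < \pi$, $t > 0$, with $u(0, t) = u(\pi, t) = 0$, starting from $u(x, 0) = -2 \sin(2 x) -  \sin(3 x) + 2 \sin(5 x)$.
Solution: Substitute $u = e^{t}w$, i.e. $w = e^{-t}u$.
By the product rule, $u_t = e^{t}(w_t + w)$, $u_{xx} = e^{t}w_{xx}$.
Substituting into the PDE and dividing by $e^{t}$: $w_t + w = \frac{1}{2}w_{xx} + w$.
The lower-order terms cancel, leaving the standard heat equation $w_t = \frac{1}{2}w_{xx}$.
Initial data for $w$: $w(x,0) = u(x,0) = -2 \sin(2 x) - \sin(3 x) + 2 \sin(5 x)$. The boundary conditions carry over: $w(0,t) = w(\pi,t) = 0$.
Solve for $w$:
  Using separation of variables $w = X(x)T(t)$:
  Eigenfunctions: $\sin(nx)$, $n = 1, 2, 3, \ldots$
  General solution: $w(x, t) = \sum c_n \sin(nx) e^{-n^2 t/2}$
  Matching $w(x,0) = -2 \sin(2 x) - \sin(3 x) + 2 \sin(5 x)$ term by term: $c_2=-2, c_3=-1, c_5=2$.
Hence $w(x,t) = -2 e^{-2 t} \sin(2 x) - e^{-9 t/2} \sin(3 x) + 2 e^{-25 t/2} \sin(5 x)$.
Transform back: $u(x,t) = e^{t}w(x,t)$.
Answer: $u(x, t) = -2 e^{-t} \sin(2 x) -  e^{-7 t/2} \sin(3 x) + 2 e^{-23 t/2} \sin(5 x)$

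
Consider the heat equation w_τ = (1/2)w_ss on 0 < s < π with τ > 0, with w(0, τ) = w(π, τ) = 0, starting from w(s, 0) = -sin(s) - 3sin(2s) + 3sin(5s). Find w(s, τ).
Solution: Separating variables: w = Σ c_n exp(-n²τ/2) sin(ns). From w(s,0) = -sin(s) - 3sin(2s) + 3sin(5s): c_1=-1, c_2=-3, c_5=3.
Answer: w(s, τ) = -3exp(-2τ)sin(2s) - exp(-τ/2)sin(s) + 3exp(-25τ/2)sin(5s)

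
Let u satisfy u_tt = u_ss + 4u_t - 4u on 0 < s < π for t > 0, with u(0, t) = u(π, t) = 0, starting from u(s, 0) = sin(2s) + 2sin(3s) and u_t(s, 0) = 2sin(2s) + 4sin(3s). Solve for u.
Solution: Substitute u = exp(2t)w, i.e. w = exp(-2t)u.
By the product rule, u_t = exp(2t)(w_t + 2w), u_tt = exp(2t)(w_tt + 4w_t + 4w), u_ss = exp(2t)w_ss.
Substituting into the PDE and dividing by exp(2t): w_tt + 4w_t + 4w = w_ss + 4(w_t + 2w) - 4w.
The lower-order terms cancel, leaving the standard wave equation w_tt = w_ss.
Initial data for w: w(s,0) = u(s,0) = sin(2s) + 2sin(3s); w_t(s,0) = u_t(s,0) - 2u(s,0) = 0. The boundary conditions carry over: w(0,t) = w(π,t) = 0.
Solve for w:
  Using separation of variables w = X(s)T(t):
  Eigenfunctions: sin(ns), n = 1, 2, 3, ...
  General solution: w(s, t) = Σ [A_n cos(n t) + B_n sin(n t)] sin(ns)
  From w(s,0) = sin(2s) + 2sin(3s): A_2=1, A_3=2. From w_t(s,0) = 0: all B_n = 0.
Hence w(s,t) = sin(2s)cos(2t) + 2sin(3s)cos(3t).
Transform back: u(s,t) = exp(2t)w(s,t).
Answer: u(s, t) = exp(2t)sin(2s)cos(2t) + 2exp(2t)sin(3s)cos(3t)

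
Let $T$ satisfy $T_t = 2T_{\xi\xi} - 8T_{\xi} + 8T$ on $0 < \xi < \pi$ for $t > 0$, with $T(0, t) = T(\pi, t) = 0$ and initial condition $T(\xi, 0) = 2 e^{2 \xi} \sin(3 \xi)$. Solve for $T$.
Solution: Substitute $T = e^{2\xi}u$.
Then $T_{\xi} = e^{2\xi}(u_{\xi} + 2u)$, $T_{\xi\xi} = e^{2\xi}(u_{\xi\xi} + 4u_{\xi} + 4u)$, $T_t = e^{2\xi}u_t$; substituting and dividing by $e^{2\xi}$, the lower-order terms cancel: $u_t = 2u_{\xi\xi}$ (standard heat equation).
Data for $u$: $u(\xi,0) = e^{-2\xi}T(\xi,0) = 2 \sin(3 \xi)$. The boundary conditions carry over: $u(0,t) = u(\pi,t) = 0$.
Separating variables: $u = \sum c_n e^{-2n^2t} \sin(n\xi)$. From $u(\xi,0) = 2 \sin(3 \xi)$: $c_3=2$.
So $u(\xi,t) = 2 e^{-18 t} \sin(3 \xi)$, and $T(\xi,t) = e^{2\xi}u(\xi,t)$.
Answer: $T(\xi, t) = 2 e^{2 \xi} e^{-18 t} \sin(3 \xi)$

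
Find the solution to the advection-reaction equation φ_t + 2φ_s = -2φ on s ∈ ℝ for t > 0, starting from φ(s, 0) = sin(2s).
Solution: Substitute φ = exp(-2t)u, i.e. u = exp(2t)φ.
By the product rule, φ_t = exp(-2t)(u_t - 2u), φ_s = exp(-2t)u_s.
Substituting into the PDE and dividing by exp(-2t): u_t - 2u + 2u_s = -2u.
The lower-order terms cancel, leaving the standard advection equation u_t + 2u_s = 0.
Initial data for u: u(s,0) = φ(s,0) = sin(2s).
Solve for u:
  By method of characteristics (waves move right with speed 2):
  Along characteristics s - 2t = const, u is constant, so u(s,t) = f(s - 2t) with f = u(·, 0).
Hence u(s,t) = sin(2s - 4t).
Transform back: φ(s,t) = exp(-2t)u(s,t).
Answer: φ(s, t) = exp(-2t)sin(2s - 4t)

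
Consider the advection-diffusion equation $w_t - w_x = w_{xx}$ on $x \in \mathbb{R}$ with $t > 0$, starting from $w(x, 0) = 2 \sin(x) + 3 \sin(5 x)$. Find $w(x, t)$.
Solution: Change to a moving frame: let $\eta = x + t$, $\sigma = t$ and write $w(x,t) = u(\eta,\sigma)$.
By the chain rule $w_t = u_{\sigma} + u_{\eta}$, $w_x = u_{\eta}$, $w_{xx} = u_{\eta\eta}$.
Then $w_t - w_x = u_{\sigma}$: the advection term cancels and the PDE becomes the heat equation $u_{\sigma} = u_{\eta\eta}$ on $\eta \in \mathbb{R}$.
Initial data: $u(\eta,0) = w(\eta,0) = 2 \sin(\eta) + 3 \sin(5 \eta)$.
On $\eta \in \mathbb{R}$ each mode satisfies $(\sin(n\eta))'' = -n^2 \sin(n\eta)$, so $e^{-n^2\sigma} \sin(n\eta)$ solves the heat equation; by superposition $u(\eta,\sigma) = \sum c_n e^{-n^2\sigma} \sin(n\eta)$.
Reading off the coefficients: $c_1=2, c_5=3$, so $u(\eta,\sigma) = 2 e^{-\sigma} \sin(\eta) + 3 e^{-25 \sigma} \sin(5 \eta)$.
Substituting back $\eta = x + t$, $\sigma = t$: $w(x,t) = u(x + t, t)$.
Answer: $w(x, t) = 2 e^{-t} \sin(t + x) + 3 e^{-25 t} \sin(5 t + 5 x)$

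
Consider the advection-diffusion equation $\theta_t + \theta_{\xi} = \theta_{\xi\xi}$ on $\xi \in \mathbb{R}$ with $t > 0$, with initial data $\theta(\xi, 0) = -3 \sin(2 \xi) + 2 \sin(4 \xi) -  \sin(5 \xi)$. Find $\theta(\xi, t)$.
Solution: Moving frame: $\eta = \xi - t$, $\sigma = t$, $\theta = u(\eta,\sigma)$, so $\theta_t = u_{\sigma} - u_{\eta}$ and $\theta_{\xi\xi} = u_{\eta\eta}$.
Hence $\theta_t + \theta_{\xi} = u_{\sigma}$ and the PDE becomes the heat equation $u_{\sigma} = u_{\eta\eta}$ on $\eta \in \mathbb{R}$.
Initial data: $u(\eta,0) = \theta(\eta,0) = -3 \sin(2 \eta) + 2 \sin(4 \eta) - \sin(5 \eta)$. Each mode $\sin(n\eta)$ decays as $e^{-n^2\sigma}$ on $\mathbb{R}$, so $u(\eta,\sigma) = \sum c_n e^{-n^2\sigma} \sin(n\eta)$ with $c_2=-3, c_4=2, c_5=-1$: $u(\eta,\sigma) = -3 e^{-4 \sigma} \sin(2 \eta) + 2 e^{-16 \sigma} \sin(4 \eta) - e^{-25 \sigma} \sin(5 \eta)$.
Substituting back: $\theta(\xi,t) = u(\xi - t, t)$.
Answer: $\theta(\xi, t) = -3 e^{-4 t} \sin(2 \xi - 2 t) + 2 e^{-16 t} \sin(4 \xi - 4 t) -  e^{-25 t} \sin(5 \xi - 5 t)$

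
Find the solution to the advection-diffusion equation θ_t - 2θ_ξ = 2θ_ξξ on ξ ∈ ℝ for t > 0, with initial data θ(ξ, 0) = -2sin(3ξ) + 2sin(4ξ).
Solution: Change to a moving frame: let η = ξ + 2t, σ = t and write θ(ξ,t) = u(η,σ).
By the chain rule θ_t = u_σ + 2u_η, θ_ξ = u_η, θ_ξξ = u_ηη.
Then θ_t - 2θ_ξ = u_σ: the advection term cancels and the PDE becomes the heat equation u_σ = 2u_ηη on η ∈ ℝ.
Initial data: u(η,0) = θ(η,0) = -2sin(3η) + 2sin(4η).
On η ∈ ℝ each mode satisfies (sin(nη))″ = -n² sin(nη), so exp(-2n²σ) sin(nη) solves the heat equation; by superposition u(η,σ) = Σ c_n exp(-2n²σ) sin(nη).
Reading off the coefficients: c_3=-2, c_4=2, so u(η,σ) = -2exp(-18σ)sin(3η) + 2exp(-32σ)sin(4η).
Substituting back η = ξ + 2t, σ = t: θ(ξ,t) = u(ξ + 2t, t).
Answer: θ(ξ, t) = -2exp(-18t)sin(6t + 3ξ) + 2exp(-32t)sin(8t + 4ξ)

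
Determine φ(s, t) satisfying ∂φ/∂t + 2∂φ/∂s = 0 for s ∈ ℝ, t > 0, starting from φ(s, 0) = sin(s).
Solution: By characteristics (ds/dt = 2), φ(s,t) = f(s - 2t) with f = φ(·, 0).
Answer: φ(s, t) = sin(s - 2t)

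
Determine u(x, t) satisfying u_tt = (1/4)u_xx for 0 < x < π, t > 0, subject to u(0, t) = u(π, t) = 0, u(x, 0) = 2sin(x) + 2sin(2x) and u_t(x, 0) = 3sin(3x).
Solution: Separating variables: u = Σ [A_n cos(ω_n t) + B_n sin(ω_n t)] sin(nx), ω_n = n/2. From ICs (B_n = velocity coefficient / ω_n): A_1=2, A_2=2, B_3=2.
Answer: u(x, t) = 2sin(3t/2)sin(3x) + 2sin(x)cos(t/2) + 2sin(2x)cos(t)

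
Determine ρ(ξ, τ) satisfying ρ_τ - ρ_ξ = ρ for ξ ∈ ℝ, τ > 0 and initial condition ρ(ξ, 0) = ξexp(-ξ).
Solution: Substitute ρ = exp(-ξ)u, i.e. u = exp(ξ)ρ.
By the product rule, ρ_ξ = exp(-ξ)(u_ξ - u), ρ_τ = exp(-ξ)u_τ.
Substituting into the PDE and dividing by exp(-ξ): u_τ - (u_ξ - u) = u.
The lower-order terms cancel, leaving the standard advection equation u_τ - u_ξ = 0.
Initial data for u: u(ξ,0) = exp(ξ)ρ(ξ,0) = ξ.
Solve for u:
  By method of characteristics (waves move left with speed 1):
  Along characteristics ξ + τ = const, u is constant, so u(ξ,τ) = f(ξ + τ) with f = u(·, 0).
Hence u(ξ,τ) = ξ + τ.
Transform back: ρ(ξ,τ) = exp(-ξ)u(ξ,τ).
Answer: ρ(ξ, τ) = ξexp(-ξ) + τexp(-ξ)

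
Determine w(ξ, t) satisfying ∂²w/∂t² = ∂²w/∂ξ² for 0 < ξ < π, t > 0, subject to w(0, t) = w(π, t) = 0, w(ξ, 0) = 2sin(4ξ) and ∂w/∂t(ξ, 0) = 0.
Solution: Separating variables: w = Σ [A_n cos(ω_n t) + B_n sin(ω_n t)] sin(nξ), ω_n = n. From ICs: A_4=2.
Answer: w(ξ, t) = 2sin(4ξ)cos(4t)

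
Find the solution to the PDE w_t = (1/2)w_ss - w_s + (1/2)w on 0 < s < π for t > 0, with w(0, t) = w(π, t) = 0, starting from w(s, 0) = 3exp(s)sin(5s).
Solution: Substitute w = exp(s)u.
Then w_s = exp(s)(u_s + u), w_ss = exp(s)(u_ss + 2u_s + u), w_t = exp(s)u_t; substituting and dividing by exp(s), the lower-order terms cancel: u_t = (1/2)u_ss (standard heat equation).
Data for u: u(s,0) = exp(-s)w(s,0) = 3sin(5s). The boundary conditions carry over: u(0,t) = u(π,t) = 0.
Separating variables: u = Σ c_n exp(-n²t/2) sin(ns). From u(s,0) = 3sin(5s): c_5=3.
So u(s,t) = 3exp(-25t/2)sin(5s), and w(s,t) = exp(s)u(s,t).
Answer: w(s, t) = 3exp(s)exp(-25t/2)sin(5s)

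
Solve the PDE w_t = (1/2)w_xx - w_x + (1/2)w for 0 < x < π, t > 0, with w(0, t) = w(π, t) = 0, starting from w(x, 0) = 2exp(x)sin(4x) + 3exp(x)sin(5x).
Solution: Substitute w = exp(x)u.
Then w_x = exp(x)(u_x + u), w_xx = exp(x)(u_xx + 2u_x + u), w_t = exp(x)u_t; substituting and dividing by exp(x), the lower-order terms cancel: u_t = (1/2)u_xx (standard heat equation).
Data for u: u(x,0) = exp(-x)w(x,0) = 2sin(4x) + 3sin(5x). The boundary conditions carry over: u(0,t) = u(π,t) = 0.
Separating variables: u = Σ c_n exp(-n²t/2) sin(nx). From u(x,0) = 2sin(4x) + 3sin(5x): c_4=2, c_5=3.
So u(x,t) = 2exp(-8t)sin(4x) + 3exp(-25t/2)sin(5x), and w(x,t) = exp(x)u(x,t).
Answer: w(x, t) = 2exp(-8t)exp(x)sin(4x) + 3exp(-25t/2)exp(x)sin(5x)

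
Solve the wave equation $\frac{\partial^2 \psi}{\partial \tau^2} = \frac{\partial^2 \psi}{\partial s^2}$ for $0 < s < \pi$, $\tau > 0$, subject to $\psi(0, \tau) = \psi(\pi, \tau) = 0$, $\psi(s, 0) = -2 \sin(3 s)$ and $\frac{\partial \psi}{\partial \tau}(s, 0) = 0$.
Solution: Using separation of variables $\psi = X(s)T(\tau)$:
Eigenfunctions: $\sin(ns)$, $n = 1, 2, 3, \ldots$
General solution: $\psi(s, \tau) = \sum [A_n \cos(n \tau) + B_n \sin(n \tau)] \sin(ns)$
From $\psi(s,0) = -2 \sin(3 s)$: $A_3=-2$. From $\psi_{\tau}(s,0) = 0$: all $B_n = 0$.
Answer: $\psi(s, \tau) = -2 \sin(3 s) \cos(3 \tau)$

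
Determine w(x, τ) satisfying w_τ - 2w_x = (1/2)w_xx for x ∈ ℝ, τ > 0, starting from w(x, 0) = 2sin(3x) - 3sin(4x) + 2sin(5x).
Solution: Moving frame: η = x + 2τ, σ = τ, w = u(η,σ), so w_τ = u_σ + 2u_η and w_xx = u_ηη.
Hence w_τ - 2w_x = u_σ and the PDE becomes the heat equation u_σ = (1/2)u_ηη on η ∈ ℝ.
Initial data: u(η,0) = w(η,0) = 2sin(3η) - 3sin(4η) + 2sin(5η). Each mode sin(nη) decays as exp(-n²σ/2) on ℝ, so u(η,σ) = Σ c_n exp(-n²σ/2) sin(nη) with c_3=2, c_4=-3, c_5=2: u(η,σ) = -3exp(-8σ)sin(4η) + 2exp(-9σ/2)sin(3η) + 2exp(-25σ/2)sin(5η).
Substituting back: w(x,τ) = u(x + 2τ, τ).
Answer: w(x, τ) = -3exp(-8τ)sin(4x + 8τ) + 2exp(-9τ/2)sin(3x + 6τ) + 2exp(-25τ/2)sin(5x + 10τ)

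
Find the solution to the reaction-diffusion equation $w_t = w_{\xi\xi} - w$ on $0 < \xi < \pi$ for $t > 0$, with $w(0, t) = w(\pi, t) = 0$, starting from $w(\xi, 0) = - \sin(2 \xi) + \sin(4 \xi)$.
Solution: Substitute $w = e^{-t}u$, i.e. $u = e^{t}w$.
By the product rule, $w_t = e^{-t}(u_t - u)$, $w_{\xi\xi} = e^{-t}u_{\xi\xi}$.
Substituting into the PDE and dividing by $e^{-t}$: $u_t - u = u_{\xi\xi} - u$.
The lower-order terms cancel, leaving the standard heat equation $u_t = u_{\xi\xi}$.
Initial data for $u$: $u(\xi,0) = w(\xi,0) = - \sin(2 \xi) + \sin(4 \xi)$. The boundary conditions carry over: $u(0,t) = u(\pi,t) = 0$.
Solve for $u$:
  Using separation of variables $u = X(\xi)T(t)$:
  Eigenfunctions: $\sin(n\xi)$, $n = 1, 2, 3, \ldots$
  General solution: $u(\xi, t) = \sum c_n \sin(n\xi) e^{-n^2 t}$
  Matching $u(\xi,0) = - \sin(2 \xi) + \sin(4 \xi)$ term by term: $c_2=-1, c_4=1$.
Hence $u(\xi,t) = - e^{-4 t} \sin(2 \xi) + e^{-16 t} \sin(4 \xi)$.
Transform back: $w(\xi,t) = e^{-t}u(\xi,t)$.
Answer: $w(\xi, t) = - e^{-5 t} \sin(2 \xi) + e^{-17 t} \sin(4 \xi)$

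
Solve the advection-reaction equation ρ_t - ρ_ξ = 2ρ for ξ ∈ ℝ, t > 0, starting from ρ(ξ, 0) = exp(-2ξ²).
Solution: Substitute ρ = exp(2t)u.
Then ρ_t = exp(2t)(u_t + 2u), ρ_ξ = exp(2t)u_ξ; substituting and dividing by exp(2t), the lower-order terms cancel: u_t - u_ξ = 0 (standard advection equation).
Data for u: u(ξ,0) = ρ(ξ,0) = exp(-2ξ²).
By characteristics (dξ/dt = -1), u(ξ,t) = f(ξ + t) with f = u(·, 0).
So u(ξ,t) = exp(-2(t + ξ)²), and ρ(ξ,t) = exp(2t)u(ξ,t).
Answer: ρ(ξ, t) = exp(2t)exp(-2(t + ξ)²)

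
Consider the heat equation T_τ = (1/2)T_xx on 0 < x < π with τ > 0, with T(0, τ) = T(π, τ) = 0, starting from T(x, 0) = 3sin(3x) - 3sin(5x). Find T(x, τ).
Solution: Separating variables: T = Σ c_n exp(-n²τ/2) sin(nx). From T(x,0) = 3sin(3x) - 3sin(5x): c_3=3, c_5=-3.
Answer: T(x, τ) = 3exp(-9τ/2)sin(3x) - 3exp(-25τ/2)sin(5x)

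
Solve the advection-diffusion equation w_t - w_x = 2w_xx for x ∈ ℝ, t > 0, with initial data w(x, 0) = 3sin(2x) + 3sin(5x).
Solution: Moving frame: η = x + t, σ = t, w = u(η,σ), so w_t = u_σ + u_η and w_xx = u_ηη.
Hence w_t - w_x = u_σ and the PDE becomes the heat equation u_σ = 2u_ηη on η ∈ ℝ.
Initial data: u(η,0) = w(η,0) = 3sin(2η) + 3sin(5η). Each mode sin(nη) decays as exp(-2n²σ) on ℝ, so u(η,σ) = Σ c_n exp(-2n²σ) sin(nη) with c_2=3, c_5=3: u(η,σ) = 3exp(-8σ)sin(2η) + 3exp(-50σ)sin(5η).
Substituting back: w(x,t) = u(x + t, t).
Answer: w(x, t) = 3exp(-8t)sin(2t + 2x) + 3exp(-50t)sin(5t + 5x)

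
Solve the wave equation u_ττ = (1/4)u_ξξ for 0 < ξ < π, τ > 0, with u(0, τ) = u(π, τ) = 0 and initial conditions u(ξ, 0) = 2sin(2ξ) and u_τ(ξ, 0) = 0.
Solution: Using separation of variables u = X(ξ)T(τ):
Eigenfunctions: sin(nξ), n = 1, 2, 3, ...
General solution: u(ξ, τ) = Σ [A_n cos(n τ/2) + B_n sin(n τ/2)] sin(nξ)
From u(ξ,0) = 2sin(2ξ): A_2=2. From u_τ(ξ,0) = 0: all B_n = 0.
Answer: u(ξ, τ) = 2sin(2ξ)cos(τ)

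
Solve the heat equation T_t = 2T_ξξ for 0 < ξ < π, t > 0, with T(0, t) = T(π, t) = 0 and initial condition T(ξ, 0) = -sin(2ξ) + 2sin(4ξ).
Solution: Separating variables: T = Σ c_n exp(-2n²t) sin(nξ). From T(ξ,0) = -sin(2ξ) + 2sin(4ξ): c_2=-1, c_4=2.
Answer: T(ξ, t) = -exp(-8t)sin(2ξ) + 2exp(-32t)sin(4ξ)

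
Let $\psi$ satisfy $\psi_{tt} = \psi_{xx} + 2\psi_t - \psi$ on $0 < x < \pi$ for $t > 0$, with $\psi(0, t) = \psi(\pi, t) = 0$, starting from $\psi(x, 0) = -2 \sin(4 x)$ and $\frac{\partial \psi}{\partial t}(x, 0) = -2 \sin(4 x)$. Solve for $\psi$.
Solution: Substitute $\psi = e^{t}u$, i.e. $u = e^{-t}\psi$.
By the product rule, $\psi_t = e^{t}(u_t + u)$, $\psi_{tt} = e^{t}(u_{tt} + 2u_t + u)$, $\psi_{xx} = e^{t}u_{xx}$.
Substituting into the PDE and dividing by $e^{t}$: $u_{tt} + 2u_t + u = u_{xx} + 2(u_t + u) - u$.
The lower-order terms cancel, leaving the standard wave equation $u_{tt} = u_{xx}$.
Initial data for $u$: $u(x,0) = \psi(x,0) = -2 \sin(4 x)$; $u_t(x,0) = \psi_t(x,0) - \psi(x,0) = 0$. The boundary conditions carry over: $u(0,t) = u(\pi,t) = 0$.
Solve for $u$:
  Using separation of variables $u = X(x)T(t)$:
  Eigenfunctions: $\sin(nx)$, $n = 1, 2, 3, \ldots$
  General solution: $u(x, t) = \sum [A_n \cos(n t) + B_n \sin(n t)] \sin(nx)$
  From $u(x,0) = -2 \sin(4 x)$: $A_4=-2$. From $u_t(x,0) = 0$: all $B_n = 0$.
Hence $u(x,t) = -2 \sin(4 x) \cos(4 t)$.
Transform back: $\psi(x,t) = e^{t}u(x,t)$.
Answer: $\psi(x, t) = -2 e^{t} \sin(4 x) \cos(4 t)$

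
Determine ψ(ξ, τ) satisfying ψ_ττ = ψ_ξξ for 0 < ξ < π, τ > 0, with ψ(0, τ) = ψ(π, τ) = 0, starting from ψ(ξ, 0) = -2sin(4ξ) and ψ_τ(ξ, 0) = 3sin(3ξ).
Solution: Using separation of variables ψ = X(ξ)T(τ):
Eigenfunctions: sin(nξ), n = 1, 2, 3, ...
General solution: ψ(ξ, τ) = Σ [A_n cos(n τ) + B_n sin(n τ)] sin(nξ)
From ψ(ξ,0) = -2sin(4ξ): A_4=-2. From ψ_τ(ξ,0) = 3sin(3ξ), using ψ_τ(ξ,0) = Σ ω_n B_n sin(nξ) with ω_n = n: B_3 = 3/3 = 1.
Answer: ψ(ξ, τ) = sin(3ξ)sin(3τ) - 2sin(4ξ)cos(4τ)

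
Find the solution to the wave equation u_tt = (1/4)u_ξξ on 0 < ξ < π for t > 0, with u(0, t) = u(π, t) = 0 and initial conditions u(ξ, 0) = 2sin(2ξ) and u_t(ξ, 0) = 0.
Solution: Separating variables: u = Σ [A_n cos(ω_n t) + B_n sin(ω_n t)] sin(nξ), ω_n = n/2. From ICs: A_2=2.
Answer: u(ξ, t) = 2sin(2ξ)cos(t)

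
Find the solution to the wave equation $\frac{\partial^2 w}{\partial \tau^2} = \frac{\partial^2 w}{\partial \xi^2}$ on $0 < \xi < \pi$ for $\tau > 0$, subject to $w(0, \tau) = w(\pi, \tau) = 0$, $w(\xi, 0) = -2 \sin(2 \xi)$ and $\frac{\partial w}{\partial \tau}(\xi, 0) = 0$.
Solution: Using separation of variables $w = X(\xi)T(\tau)$:
Eigenfunctions: $\sin(n\xi)$, $n = 1, 2, 3, \ldots$
General solution: $w(\xi, \tau) = \sum [A_n \cos(n \tau) + B_n \sin(n \tau)] \sin(n\xi)$
From $w(\xi,0) = -2 \sin(2 \xi)$: $A_2=-2$. From $w_{\tau}(\xi,0) = 0$: all $B_n = 0$.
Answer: $w(\xi, \tau) = -2 \sin(2 \xi) \cos(2 \tau)$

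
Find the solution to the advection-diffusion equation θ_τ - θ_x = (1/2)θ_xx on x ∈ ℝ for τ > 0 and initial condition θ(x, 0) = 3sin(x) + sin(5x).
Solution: Change to a moving frame: let η = x + τ, σ = τ and write θ(x,τ) = u(η,σ).
By the chain rule θ_τ = u_σ + u_η, θ_x = u_η, θ_xx = u_ηη.
Then θ_τ - θ_x = u_σ: the advection term cancels and the PDE becomes the heat equation u_σ = (1/2)u_ηη on η ∈ ℝ.
Initial data: u(η,0) = θ(η,0) = 3sin(η) + sin(5η).
On η ∈ ℝ each mode satisfies (sin(nη))″ = -n² sin(nη), so exp(-n²σ/2) sin(nη) solves the heat equation; by superposition u(η,σ) = Σ c_n exp(-n²σ/2) sin(nη).
Reading off the coefficients: c_1=3, c_5=1, so u(η,σ) = 3exp(-σ/2)sin(η) + exp(-25σ/2)sin(5η).
Substituting back η = x + τ, σ = τ: θ(x,τ) = u(x + τ, τ).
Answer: θ(x, τ) = 3exp(-τ/2)sin(x + τ) + exp(-25τ/2)sin(5x + 5τ)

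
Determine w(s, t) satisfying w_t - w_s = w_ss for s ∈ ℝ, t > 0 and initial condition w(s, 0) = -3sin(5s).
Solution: Change to a moving frame: let η = s + t, σ = t and write w(s,t) = u(η,σ).
By the chain rule w_t = u_σ + u_η, w_s = u_η, w_ss = u_ηη.
Then w_t - w_s = u_σ: the advection term cancels and the PDE becomes the heat equation u_σ = u_ηη on η ∈ ℝ.
Initial data: u(η,0) = w(η,0) = -3sin(5η).
On η ∈ ℝ each mode satisfies (sin(nη))″ = -n² sin(nη), so exp(-n²σ) sin(nη) solves the heat equation; by superposition u(η,σ) = Σ c_n exp(-n²σ) sin(nη).
Reading off the coefficients: c_5=-3, so u(η,σ) = -3exp(-25σ)sin(5η).
Substituting back η = s + t, σ = t: w(s,t) = u(s + t, t).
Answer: w(s, t) = -3exp(-25t)sin(5s + 5t)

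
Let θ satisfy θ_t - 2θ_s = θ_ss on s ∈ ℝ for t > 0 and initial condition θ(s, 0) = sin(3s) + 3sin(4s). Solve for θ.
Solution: Change to a moving frame: let η = s + 2t, σ = t and write θ(s,t) = u(η,σ).
By the chain rule θ_t = u_σ + 2u_η, θ_s = u_η, θ_ss = u_ηη.
Then θ_t - 2θ_s = u_σ: the advection term cancels and the PDE becomes the heat equation u_σ = u_ηη on η ∈ ℝ.
Initial data: u(η,0) = θ(η,0) = sin(3η) + 3sin(4η).
On η ∈ ℝ each mode satisfies (sin(nη))″ = -n² sin(nη), so exp(-n²σ) sin(nη) solves the heat equation; by superposition u(η,σ) = Σ c_n exp(-n²σ) sin(nη).
Reading off the coefficients: c_3=1, c_4=3, so u(η,σ) = exp(-9σ)sin(3η) + 3exp(-16σ)sin(4η).
Substituting back η = s + 2t, σ = t: θ(s,t) = u(s + 2t, t).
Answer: θ(s, t) = exp(-9t)sin(3s + 6t) + 3exp(-16t)sin(4s + 8t)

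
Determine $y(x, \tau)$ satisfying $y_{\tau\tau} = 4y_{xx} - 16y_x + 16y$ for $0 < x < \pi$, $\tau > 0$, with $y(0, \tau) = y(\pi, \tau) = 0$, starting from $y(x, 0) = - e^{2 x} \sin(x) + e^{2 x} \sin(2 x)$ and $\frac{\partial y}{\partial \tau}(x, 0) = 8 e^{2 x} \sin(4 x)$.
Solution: Substitute $y = e^{2x}u$.
Then $y_x = e^{2x}(u_x + 2u)$, $y_{xx} = e^{2x}(u_{xx} + 4u_x + 4u)$, $y_{\tau\tau} = e^{2x}u_{\tau\tau}$; substituting and dividing by $e^{2x}$, the lower-order terms cancel: $u_{\tau\tau} = 4u_{xx}$ (standard wave equation).
Data for $u$: $u(x,0) = e^{-2x}y(x,0) = - \sin(x) + \sin(2 x)$; $u_{\tau}(x,0) = e^{-2x}y_{\tau}(x,0) = 8 \sin(4 x)$. The boundary conditions carry over: $u(0,\tau) = u(\pi,\tau) = 0$.
Separating variables: $u = \sum [A_n \cos(\omega_n \tau) + B_n \sin(\omega_n \tau)] \sin(nx)$, $\omega_n = 2n$. From ICs ($B_n$ = velocity coefficient / $\omega_n$): $A_1=-1, A_2=1, B_4=1$.
So $u(x,\tau) = - \sin(x) \cos(2 \tau) + \sin(2 x) \cos(4 \tau) + \sin(4 x) \sin(8 \tau)$, and $y(x,\tau) = e^{2x}u(x,\tau)$.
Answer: $y(x, \tau) = e^{2 x} \sin(8 \tau) \sin(4 x) -  e^{2 x} \sin(x) \cos(2 \tau) + e^{2 x} \sin(2 x) \cos(4 \tau)$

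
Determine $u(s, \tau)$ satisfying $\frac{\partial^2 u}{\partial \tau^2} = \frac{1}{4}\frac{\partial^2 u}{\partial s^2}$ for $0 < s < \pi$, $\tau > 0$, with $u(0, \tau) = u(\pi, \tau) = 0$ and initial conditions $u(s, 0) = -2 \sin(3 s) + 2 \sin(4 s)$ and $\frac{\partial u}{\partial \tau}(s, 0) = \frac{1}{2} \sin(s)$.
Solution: Using separation of variables $u = X(s)T(\tau)$:
Eigenfunctions: $\sin(ns)$, $n = 1, 2, 3, \ldots$
General solution: $u(s, \tau) = \sum [A_n \cos(n \tau/2) + B_n \sin(n \tau/2)] \sin(ns)$
From $u(s,0) = -2 \sin(3 s) + 2 \sin(4 s)$: $A_3=-2, A_4=2$. From $u_{\tau}(s,0) = \frac{1}{2} \sin(s)$, using $u_{\tau}(s,0) = \sum \omega_n B_n \sin(ns)$ with $\omega_n = n/2$: $B_1 = (1/2)/(1/2) = 1$.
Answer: $u(s, \tau) = \sin(\tau/2) \sin(s) - 2 \sin(3 s) \cos(3 \tau/2) + 2 \sin(4 s) \cos(2 \tau)$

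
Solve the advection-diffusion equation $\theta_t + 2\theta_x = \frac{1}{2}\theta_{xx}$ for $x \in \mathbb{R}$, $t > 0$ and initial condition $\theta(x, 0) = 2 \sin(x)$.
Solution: Change to a moving frame: let $\eta = x - 2t$, $\sigma = t$ and write $\theta(x,t) = u(\eta,\sigma)$.
By the chain rule $\theta_t = u_{\sigma} - 2u_{\eta}$, $\theta_x = u_{\eta}$, $\theta_{xx} = u_{\eta\eta}$.
Then $\theta_t + 2\theta_x = u_{\sigma}$: the advection term cancels and the PDE becomes the heat equation $u_{\sigma} = \frac{1}{2}u_{\eta\eta}$ on $\eta \in \mathbb{R}$.
Initial data: $u(\eta,0) = \theta(\eta,0) = 2 \sin(\eta)$.
On $\eta \in \mathbb{R}$ each mode satisfies $(\sin(n\eta))'' = -n^2 \sin(n\eta)$, so $e^{-n^2\sigma/2} \sin(n\eta)$ solves the heat equation; by superposition $u(\eta,\sigma) = \sum c_n e^{-n^2\sigma/2} \sin(n\eta)$.
Reading off the coefficients: $c_1=2$, so $u(\eta,\sigma) = 2 e^{-\sigma/2} \sin(\eta)$.
Substituting back $\eta = x - 2t$, $\sigma = t$: $\theta(x,t) = u(x - 2t, t)$.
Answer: $\theta(x, t) = -2 e^{-t/2} \sin(2 t - x)$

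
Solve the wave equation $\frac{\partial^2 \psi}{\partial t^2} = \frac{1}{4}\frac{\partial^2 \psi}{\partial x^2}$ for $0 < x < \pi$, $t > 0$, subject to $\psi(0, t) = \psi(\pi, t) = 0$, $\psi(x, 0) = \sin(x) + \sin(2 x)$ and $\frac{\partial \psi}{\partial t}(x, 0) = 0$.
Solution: Using separation of variables $\psi = X(x)T(t)$:
Eigenfunctions: $\sin(nx)$, $n = 1, 2, 3, \ldots$
General solution: $\psi(x, t) = \sum [A_n \cos(n t/2) + B_n \sin(n t/2)] \sin(nx)$
From $\psi(x,0) = \sin(x) + \sin(2 x)$: $A_1=1, A_2=1$. From $\psi_t(x,0) = 0$: all $B_n = 0$.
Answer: $\psi(x, t) = \sin(x) \cos(t/2) + \sin(2 x) \cos(t)$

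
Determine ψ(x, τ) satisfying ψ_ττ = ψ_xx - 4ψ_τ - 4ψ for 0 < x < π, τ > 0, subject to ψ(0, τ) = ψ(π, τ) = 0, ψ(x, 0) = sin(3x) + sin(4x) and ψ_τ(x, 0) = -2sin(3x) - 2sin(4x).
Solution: Substitute ψ = exp(-2τ)u.
Then ψ_τ = exp(-2τ)(u_τ - 2u), ψ_ττ = exp(-2τ)(u_ττ - 4u_τ + 4u), ψ_xx = exp(-2τ)u_xx; substituting and dividing by exp(-2τ), the lower-order terms cancel: u_ττ = u_xx (standard wave equation).
Data for u: u(x,0) = ψ(x,0) = sin(3x) + sin(4x); u_τ(x,0) = ψ_τ(x,0) + 2ψ(x,0) = 0. The boundary conditions carry over: u(0,τ) = u(π,τ) = 0.
Separating variables: u = Σ [A_n cos(ω_n τ) + B_n sin(ω_n τ)] sin(nx), ω_n = n. From ICs: A_3=1, A_4=1.
So u(x,τ) = sin(3x)cos(3τ) + sin(4x)cos(4τ), and ψ(x,τ) = exp(-2τ)u(x,τ).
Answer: ψ(x, τ) = exp(-2τ)sin(3x)cos(3τ) + exp(-2τ)sin(4x)cos(4τ)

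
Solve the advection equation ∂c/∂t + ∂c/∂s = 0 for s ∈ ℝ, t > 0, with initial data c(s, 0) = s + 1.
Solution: By characteristics (ds/dt = 1), c(s,t) = f(s - t) with f = c(·, 0).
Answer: c(s, t) = s - t + 1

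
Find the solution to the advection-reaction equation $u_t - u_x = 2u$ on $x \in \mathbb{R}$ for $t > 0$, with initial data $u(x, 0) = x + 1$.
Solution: Substitute $u = e^{2t}w$.
Then $u_t = e^{2t}(w_t + 2w)$, $u_x = e^{2t}w_x$; substituting and dividing by $e^{2t}$, the lower-order terms cancel: $w_t - w_x = 0$ (standard advection equation).
Data for $w$: $w(x,0) = u(x,0) = x + 1$.
By characteristics ($dx/dt = -1$), $w(x,t) = f(x + t)$ with $f = w( \cdot , 0)$.
So $w(x,t) = t + x + 1$, and $u(x,t) = e^{2t}w(x,t)$.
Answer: $u(x, t) = t e^{2 t} + x e^{2 t} + e^{2 t}$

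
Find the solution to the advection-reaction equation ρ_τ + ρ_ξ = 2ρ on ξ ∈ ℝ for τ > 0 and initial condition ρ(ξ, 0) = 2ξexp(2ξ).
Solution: Substitute ρ = exp(2ξ)u.
Then ρ_ξ = exp(2ξ)(u_ξ + 2u), ρ_τ = exp(2ξ)u_τ; substituting and dividing by exp(2ξ), the lower-order terms cancel: u_τ + u_ξ = 0 (standard advection equation).
Data for u: u(ξ,0) = exp(-2ξ)ρ(ξ,0) = 2ξ.
By characteristics (dξ/dτ = 1), u(ξ,τ) = f(ξ - τ) with f = u(·, 0).
So u(ξ,τ) = 2ξ - 2τ, and ρ(ξ,τ) = exp(2ξ)u(ξ,τ).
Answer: ρ(ξ, τ) = 2ξexp(2ξ) - 2τexp(2ξ)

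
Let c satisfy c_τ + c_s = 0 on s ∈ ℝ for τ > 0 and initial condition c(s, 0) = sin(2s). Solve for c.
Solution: By method of characteristics (waves move right with speed 1):
Along characteristics s - τ = const, c is constant, so c(s,τ) = f(s - τ) with f = c(·, 0).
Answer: c(s, τ) = sin(2s - 2τ)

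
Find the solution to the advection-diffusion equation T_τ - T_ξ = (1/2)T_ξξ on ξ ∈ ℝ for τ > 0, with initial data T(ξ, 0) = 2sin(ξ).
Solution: Moving frame: η = ξ + τ, σ = τ, T = u(η,σ), so T_τ = u_σ + u_η and T_ξξ = u_ηη.
Hence T_τ - T_ξ = u_σ and the PDE becomes the heat equation u_σ = (1/2)u_ηη on η ∈ ℝ.
Initial data: u(η,0) = T(η,0) = 2sin(η). Each mode sin(nη) decays as exp(-n²σ/2) on ℝ, so u(η,σ) = Σ c_n exp(-n²σ/2) sin(nη) with c_1=2: u(η,σ) = 2exp(-σ/2)sin(η).
Substituting back: T(ξ,τ) = u(ξ + τ, τ).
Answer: T(ξ, τ) = 2exp(-τ/2)sin(ξ + τ)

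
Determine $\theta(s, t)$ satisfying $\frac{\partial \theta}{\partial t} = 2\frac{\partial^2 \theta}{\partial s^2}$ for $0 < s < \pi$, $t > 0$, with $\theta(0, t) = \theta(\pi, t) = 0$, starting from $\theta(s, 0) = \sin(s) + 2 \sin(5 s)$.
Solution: Using separation of variables $\theta = X(s)G(t)$:
Eigenfunctions: $\sin(ns)$, $n = 1, 2, 3, \ldots$
General solution: $\theta(s, t) = \sum c_n \sin(ns) e^{-2n^2 t}$
Matching $\theta(s,0) = \sin(s) + 2 \sin(5 s)$ term by term: $c_1=1, c_5=2$.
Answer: $\theta(s, t) = e^{-2 t} \sin(s) + 2 e^{-50 t} \sin(5 s)$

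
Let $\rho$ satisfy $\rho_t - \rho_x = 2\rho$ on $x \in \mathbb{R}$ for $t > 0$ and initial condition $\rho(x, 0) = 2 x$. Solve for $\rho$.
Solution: Substitute $\rho = e^{2t}u$.
Then $\rho_t = e^{2t}(u_t + 2u)$, $\rho_x = e^{2t}u_x$; substituting and dividing by $e^{2t}$, the lower-order terms cancel: $u_t - u_x = 0$ (standard advection equation).
Data for $u$: $u(x,0) = \rho(x,0) = 2 x$.
By characteristics ($dx/dt = -1$), $u(x,t) = f(x + t)$ with $f = u( \cdot , 0)$.
So $u(x,t) = 2 t + 2 x$, and $\rho(x,t) = e^{2t}u(x,t)$.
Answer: $\rho(x, t) = 2 t e^{2 t} + 2 x e^{2 t}$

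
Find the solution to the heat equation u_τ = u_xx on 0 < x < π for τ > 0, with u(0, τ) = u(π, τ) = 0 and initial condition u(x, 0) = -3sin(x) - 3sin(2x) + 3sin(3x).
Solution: Using separation of variables u = X(x)T(τ):
Eigenfunctions: sin(nx), n = 1, 2, 3, ...
General solution: u(x, τ) = Σ c_n sin(nx) exp(-n² τ)
Matching u(x,0) = -3sin(x) - 3sin(2x) + 3sin(3x) term by term: c_1=-3, c_2=-3, c_3=3.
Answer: u(x, τ) = -3exp(-τ)sin(x) - 3exp(-4τ)sin(2x) + 3exp(-9τ)sin(3x)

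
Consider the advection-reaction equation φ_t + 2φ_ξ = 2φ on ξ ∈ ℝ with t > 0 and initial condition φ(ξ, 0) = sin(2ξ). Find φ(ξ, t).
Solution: Substitute φ = exp(2t)u, i.e. u = exp(-2t)φ.
By the product rule, φ_t = exp(2t)(u_t + 2u), φ_ξ = exp(2t)u_ξ.
Substituting into the PDE and dividing by exp(2t): u_t + 2u + 2u_ξ = 2u.
The lower-order terms cancel, leaving the standard advection equation u_t + 2u_ξ = 0.
Initial data for u: u(ξ,0) = φ(ξ,0) = sin(2ξ).
Solve for u:
  By method of characteristics (waves move right with speed 2):
  Along characteristics ξ - 2t = const, u is constant, so u(ξ,t) = f(ξ - 2t) with f = u(·, 0).
Hence u(ξ,t) = -sin(4t - 2ξ).
Transform back: φ(ξ,t) = exp(2t)u(ξ,t).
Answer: φ(ξ, t) = -exp(2t)sin(4t - 2ξ)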